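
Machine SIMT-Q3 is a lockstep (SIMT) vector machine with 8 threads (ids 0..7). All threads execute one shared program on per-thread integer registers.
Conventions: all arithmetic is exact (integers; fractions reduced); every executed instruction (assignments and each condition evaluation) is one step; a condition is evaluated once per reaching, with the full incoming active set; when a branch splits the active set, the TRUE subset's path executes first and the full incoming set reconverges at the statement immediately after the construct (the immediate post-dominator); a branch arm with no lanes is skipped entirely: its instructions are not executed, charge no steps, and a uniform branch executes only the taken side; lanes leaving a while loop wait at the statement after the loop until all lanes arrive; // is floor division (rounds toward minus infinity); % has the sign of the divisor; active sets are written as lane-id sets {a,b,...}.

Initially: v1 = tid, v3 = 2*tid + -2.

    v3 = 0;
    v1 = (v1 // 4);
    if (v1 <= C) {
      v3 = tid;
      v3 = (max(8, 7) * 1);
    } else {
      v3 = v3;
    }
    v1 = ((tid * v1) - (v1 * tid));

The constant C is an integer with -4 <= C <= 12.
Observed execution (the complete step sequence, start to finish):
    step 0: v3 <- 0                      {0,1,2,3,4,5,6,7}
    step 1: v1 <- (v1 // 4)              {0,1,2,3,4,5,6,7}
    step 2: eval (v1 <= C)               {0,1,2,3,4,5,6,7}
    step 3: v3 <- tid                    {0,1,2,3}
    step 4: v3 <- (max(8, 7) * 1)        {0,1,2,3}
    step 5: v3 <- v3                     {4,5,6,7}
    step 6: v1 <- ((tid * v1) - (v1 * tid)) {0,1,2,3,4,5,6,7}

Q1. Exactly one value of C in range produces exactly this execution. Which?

Answer: C = 0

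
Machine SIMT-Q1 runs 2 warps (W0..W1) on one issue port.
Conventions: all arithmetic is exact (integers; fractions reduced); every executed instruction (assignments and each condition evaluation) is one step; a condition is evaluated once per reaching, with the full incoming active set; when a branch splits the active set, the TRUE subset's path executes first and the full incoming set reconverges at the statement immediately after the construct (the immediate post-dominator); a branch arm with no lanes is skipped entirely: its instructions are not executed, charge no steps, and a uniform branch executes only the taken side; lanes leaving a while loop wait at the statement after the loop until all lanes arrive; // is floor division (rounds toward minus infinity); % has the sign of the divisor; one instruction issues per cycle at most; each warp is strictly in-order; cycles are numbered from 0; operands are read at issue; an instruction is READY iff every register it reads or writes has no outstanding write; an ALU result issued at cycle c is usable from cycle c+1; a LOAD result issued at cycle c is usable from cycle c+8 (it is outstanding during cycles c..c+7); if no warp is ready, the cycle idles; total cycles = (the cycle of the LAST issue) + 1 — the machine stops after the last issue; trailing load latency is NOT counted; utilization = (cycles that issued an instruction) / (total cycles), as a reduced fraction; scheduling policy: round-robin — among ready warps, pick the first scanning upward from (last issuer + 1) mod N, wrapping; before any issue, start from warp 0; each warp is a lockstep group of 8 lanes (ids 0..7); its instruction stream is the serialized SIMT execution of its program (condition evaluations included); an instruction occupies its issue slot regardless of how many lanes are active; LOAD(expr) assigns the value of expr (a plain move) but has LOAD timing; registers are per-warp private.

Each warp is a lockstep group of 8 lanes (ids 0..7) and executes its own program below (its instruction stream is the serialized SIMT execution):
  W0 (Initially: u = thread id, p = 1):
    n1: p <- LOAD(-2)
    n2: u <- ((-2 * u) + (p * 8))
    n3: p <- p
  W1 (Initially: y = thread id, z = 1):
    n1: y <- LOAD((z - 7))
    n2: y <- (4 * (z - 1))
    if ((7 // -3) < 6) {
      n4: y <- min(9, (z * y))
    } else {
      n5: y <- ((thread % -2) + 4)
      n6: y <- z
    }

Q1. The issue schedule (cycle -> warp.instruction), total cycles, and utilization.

cycle 0: W0.I0
cycle 1: W1.I0
cycle 2: idle
cycle 3: idle
cycle 4: idle
cycle 5: idle
cycle 6: idle
cycle 7: idle
cycle 8: W0.I1
cycle 9: W1.I1
cycle 10: W0.I2
cycle 11: W1.I2
cycle 12: W1.I3

Answer: 13 cycles, utilization 7/13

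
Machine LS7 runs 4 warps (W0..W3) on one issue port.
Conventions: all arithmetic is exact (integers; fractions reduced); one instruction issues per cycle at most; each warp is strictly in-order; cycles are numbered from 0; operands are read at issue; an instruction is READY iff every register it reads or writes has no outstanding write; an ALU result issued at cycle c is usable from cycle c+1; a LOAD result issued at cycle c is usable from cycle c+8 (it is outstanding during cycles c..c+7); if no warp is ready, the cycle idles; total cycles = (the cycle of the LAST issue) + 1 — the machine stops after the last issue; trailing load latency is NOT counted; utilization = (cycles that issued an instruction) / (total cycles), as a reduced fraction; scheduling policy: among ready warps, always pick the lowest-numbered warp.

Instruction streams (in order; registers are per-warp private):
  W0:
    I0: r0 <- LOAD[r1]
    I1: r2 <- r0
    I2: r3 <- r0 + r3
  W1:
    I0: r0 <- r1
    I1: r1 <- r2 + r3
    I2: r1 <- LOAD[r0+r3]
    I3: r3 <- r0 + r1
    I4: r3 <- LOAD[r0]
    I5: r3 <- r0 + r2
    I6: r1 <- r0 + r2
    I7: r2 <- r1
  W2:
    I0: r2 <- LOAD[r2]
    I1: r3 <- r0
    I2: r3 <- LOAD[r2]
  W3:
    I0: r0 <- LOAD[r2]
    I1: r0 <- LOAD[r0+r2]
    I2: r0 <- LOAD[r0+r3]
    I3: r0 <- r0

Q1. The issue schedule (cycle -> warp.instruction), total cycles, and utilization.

cycle 0: W0.I0
cycle 1: W1.I0
cycle 2: W1.I1
cycle 3: W1.I2
cycle 4: W2.I0
cycle 5: W2.I1
cycle 6: W3.I0
cycle 7: idle
cycle 8: W0.I1
cycle 9: W0.I2
cycle 10: idle
cycle 11: W1.I3
cycle 12: W1.I4
cycle 13: W2.I2
cycle 14: W3.I1
cycle 15: idle
cycle 16: idle
cycle 17: idle
cycle 18: idle
cycle 19: idle
cycle 20: W1.I5
cycle 21: W1.I6
cycle 22: W1.I7
cycle 23: W3.I2
cycle 24: idle
cycle 25: idle
cycle 26: idle
cycle 27: idle
cycle 28: idle
cycle 29: idle
cycle 30: idle
cycle 31: W3.I3

Answer: 32 cycles, utilization 9/16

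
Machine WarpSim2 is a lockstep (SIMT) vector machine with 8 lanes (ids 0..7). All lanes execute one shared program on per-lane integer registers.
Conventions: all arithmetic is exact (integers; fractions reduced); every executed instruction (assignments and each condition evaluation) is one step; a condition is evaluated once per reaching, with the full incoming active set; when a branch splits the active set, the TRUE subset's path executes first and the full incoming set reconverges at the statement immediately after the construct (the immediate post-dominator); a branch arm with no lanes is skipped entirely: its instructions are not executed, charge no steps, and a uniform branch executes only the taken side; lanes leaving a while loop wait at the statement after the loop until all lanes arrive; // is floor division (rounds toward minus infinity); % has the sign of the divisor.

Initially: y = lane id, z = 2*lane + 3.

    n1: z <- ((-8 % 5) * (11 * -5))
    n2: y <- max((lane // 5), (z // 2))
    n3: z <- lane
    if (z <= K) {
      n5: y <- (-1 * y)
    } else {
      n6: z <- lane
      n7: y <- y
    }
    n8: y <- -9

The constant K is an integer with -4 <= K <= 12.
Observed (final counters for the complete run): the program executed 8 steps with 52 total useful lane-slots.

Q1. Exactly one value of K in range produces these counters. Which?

Answer: K = 3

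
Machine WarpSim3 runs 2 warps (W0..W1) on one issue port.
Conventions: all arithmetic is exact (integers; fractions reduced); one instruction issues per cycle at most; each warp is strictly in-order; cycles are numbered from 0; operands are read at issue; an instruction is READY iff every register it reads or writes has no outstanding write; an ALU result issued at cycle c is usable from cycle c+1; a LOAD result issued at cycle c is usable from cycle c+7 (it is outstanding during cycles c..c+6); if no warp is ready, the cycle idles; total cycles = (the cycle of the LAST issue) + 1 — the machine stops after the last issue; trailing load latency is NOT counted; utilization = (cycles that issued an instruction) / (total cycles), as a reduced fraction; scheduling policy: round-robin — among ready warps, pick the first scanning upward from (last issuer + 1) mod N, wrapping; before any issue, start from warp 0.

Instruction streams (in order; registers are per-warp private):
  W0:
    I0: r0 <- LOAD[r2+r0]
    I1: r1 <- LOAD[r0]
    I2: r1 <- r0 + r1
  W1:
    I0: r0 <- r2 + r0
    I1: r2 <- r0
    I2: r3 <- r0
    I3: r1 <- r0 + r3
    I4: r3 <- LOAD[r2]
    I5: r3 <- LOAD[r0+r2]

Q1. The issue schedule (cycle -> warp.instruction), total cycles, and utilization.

cycle 0: W0.I0
cycle 1: W1.I0
cycle 2: W1.I1
cycle 3: W1.I2
cycle 4: W1.I3
cycle 5: W1.I4
cycle 6: idle
cycle 7: W0.I1
cycle 8: idle
cycle 9: idle
cycle 10: idle
cycle 11: idle
cycle 12: W1.I5
cycle 13: idle
cycle 14: W0.I2

Answer: 15 cycles, utilization 3/5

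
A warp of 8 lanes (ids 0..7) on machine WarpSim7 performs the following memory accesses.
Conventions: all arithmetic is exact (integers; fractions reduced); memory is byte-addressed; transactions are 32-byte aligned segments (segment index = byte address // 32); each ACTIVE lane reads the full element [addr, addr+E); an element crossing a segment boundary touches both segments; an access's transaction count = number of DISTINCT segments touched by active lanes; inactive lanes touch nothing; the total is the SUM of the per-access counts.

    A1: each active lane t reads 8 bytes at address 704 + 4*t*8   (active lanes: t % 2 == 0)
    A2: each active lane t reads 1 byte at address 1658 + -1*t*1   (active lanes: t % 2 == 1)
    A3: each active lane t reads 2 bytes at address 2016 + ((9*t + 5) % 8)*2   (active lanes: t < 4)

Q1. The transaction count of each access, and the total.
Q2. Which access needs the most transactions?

A1: 4 transactions
A2: 1 transaction
A3: 1 transaction

Answer: 4,1,1; total 6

Answer: A1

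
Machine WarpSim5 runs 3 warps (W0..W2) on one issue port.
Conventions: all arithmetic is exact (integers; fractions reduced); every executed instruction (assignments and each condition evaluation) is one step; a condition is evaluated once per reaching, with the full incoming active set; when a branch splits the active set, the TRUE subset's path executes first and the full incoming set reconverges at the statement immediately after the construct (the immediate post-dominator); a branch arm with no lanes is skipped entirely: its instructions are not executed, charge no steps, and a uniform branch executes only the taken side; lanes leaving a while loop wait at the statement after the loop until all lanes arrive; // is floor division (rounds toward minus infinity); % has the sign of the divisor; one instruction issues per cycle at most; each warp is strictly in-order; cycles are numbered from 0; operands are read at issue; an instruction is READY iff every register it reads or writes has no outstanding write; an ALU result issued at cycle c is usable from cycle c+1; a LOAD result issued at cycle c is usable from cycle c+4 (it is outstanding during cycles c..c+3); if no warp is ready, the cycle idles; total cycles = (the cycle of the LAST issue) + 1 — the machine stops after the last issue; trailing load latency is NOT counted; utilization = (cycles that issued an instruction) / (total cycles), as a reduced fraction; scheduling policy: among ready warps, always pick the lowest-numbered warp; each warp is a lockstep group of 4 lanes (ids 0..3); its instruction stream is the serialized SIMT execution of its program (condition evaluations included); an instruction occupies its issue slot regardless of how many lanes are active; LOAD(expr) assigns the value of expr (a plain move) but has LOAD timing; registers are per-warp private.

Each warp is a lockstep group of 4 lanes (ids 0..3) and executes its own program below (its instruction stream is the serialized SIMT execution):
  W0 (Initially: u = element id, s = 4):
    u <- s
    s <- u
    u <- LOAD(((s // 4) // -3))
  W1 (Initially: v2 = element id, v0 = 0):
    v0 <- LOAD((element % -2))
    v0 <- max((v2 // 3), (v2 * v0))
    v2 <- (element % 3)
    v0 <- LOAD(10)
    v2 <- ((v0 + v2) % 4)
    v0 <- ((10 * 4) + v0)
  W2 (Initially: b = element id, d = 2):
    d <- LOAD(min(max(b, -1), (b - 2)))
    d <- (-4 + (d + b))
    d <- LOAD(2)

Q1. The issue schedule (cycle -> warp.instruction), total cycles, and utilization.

cycle 0: W0.I0
cycle 1: W0.I1
cycle 2: W0.I2
cycle 3: W1.I0
cycle 4: W2.I0
cycle 5: idle
cycle 6: idle
cycle 7: W1.I1
cycle 8: W1.I2
cycle 9: W1.I3
cycle 10: W2.I1
cycle 11: W2.I2
cycle 12: idle
cycle 13: W1.I4
cycle 14: W1.I5

Answer: 15 cycles, utilization 4/5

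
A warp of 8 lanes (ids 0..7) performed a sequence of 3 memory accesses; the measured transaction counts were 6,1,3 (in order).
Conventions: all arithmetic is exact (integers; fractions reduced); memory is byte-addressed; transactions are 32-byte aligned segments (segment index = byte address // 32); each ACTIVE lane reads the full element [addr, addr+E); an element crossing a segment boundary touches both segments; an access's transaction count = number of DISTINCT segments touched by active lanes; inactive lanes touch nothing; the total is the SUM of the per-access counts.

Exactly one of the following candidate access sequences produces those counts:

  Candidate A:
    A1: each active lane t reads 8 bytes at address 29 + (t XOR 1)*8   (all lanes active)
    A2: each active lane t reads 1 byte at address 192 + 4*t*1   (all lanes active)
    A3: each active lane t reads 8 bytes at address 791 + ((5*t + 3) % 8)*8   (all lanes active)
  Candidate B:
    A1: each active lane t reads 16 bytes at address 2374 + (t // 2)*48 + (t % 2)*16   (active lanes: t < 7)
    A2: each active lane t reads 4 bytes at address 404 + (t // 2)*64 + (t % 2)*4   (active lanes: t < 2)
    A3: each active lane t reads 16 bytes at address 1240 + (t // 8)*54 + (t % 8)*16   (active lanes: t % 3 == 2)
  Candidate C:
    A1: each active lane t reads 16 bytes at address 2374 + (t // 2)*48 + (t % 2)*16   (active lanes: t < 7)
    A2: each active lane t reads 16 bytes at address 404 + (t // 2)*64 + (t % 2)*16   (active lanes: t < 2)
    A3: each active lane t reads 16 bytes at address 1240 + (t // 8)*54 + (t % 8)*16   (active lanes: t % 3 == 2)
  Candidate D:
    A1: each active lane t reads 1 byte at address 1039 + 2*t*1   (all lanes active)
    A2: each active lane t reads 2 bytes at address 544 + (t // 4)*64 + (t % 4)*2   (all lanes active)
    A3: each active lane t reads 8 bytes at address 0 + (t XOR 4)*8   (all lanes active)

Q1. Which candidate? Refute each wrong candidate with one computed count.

A: A1 gives 3 transactions, not 6
C: A2 gives 2 transactions, not 1
D: A1 gives 1 transaction, not 6
B: all counts match (6,1,3)

Answer: B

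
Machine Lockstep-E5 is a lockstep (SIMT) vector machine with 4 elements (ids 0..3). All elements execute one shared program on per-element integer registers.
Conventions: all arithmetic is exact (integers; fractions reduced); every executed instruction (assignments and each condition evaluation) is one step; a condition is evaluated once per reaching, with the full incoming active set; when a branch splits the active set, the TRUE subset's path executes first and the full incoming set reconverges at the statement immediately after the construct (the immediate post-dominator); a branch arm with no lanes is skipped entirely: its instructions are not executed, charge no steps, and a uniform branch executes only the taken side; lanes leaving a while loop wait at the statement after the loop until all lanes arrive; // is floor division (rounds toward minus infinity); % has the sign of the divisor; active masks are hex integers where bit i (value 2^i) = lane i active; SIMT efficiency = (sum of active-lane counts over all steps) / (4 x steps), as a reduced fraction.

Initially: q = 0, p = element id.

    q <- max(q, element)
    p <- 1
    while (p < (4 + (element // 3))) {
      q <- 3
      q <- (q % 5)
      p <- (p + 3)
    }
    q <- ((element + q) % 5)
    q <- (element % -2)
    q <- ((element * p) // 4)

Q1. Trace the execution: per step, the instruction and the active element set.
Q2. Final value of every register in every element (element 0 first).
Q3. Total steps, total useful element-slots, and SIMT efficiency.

step 0: q <- max(q, element)         0xf
step 1: p <- 1                       0xf
step 2: eval (p < (4 + (element // 3))) 0xf
step 3: q <- 3                       0xf
step 4: q <- (q % 5)                 0xf
step 5: p <- (p + 3)                 0xf
step 6: eval (p < (4 + (element // 3))) 0xf
step 7: q <- 3                       0x8
step 8: q <- (q % 5)                 0x8
step 9: p <- (p + 3)                 0x8
step 10: eval (p < (4 + (element // 3))) 0x8
step 11: q <- ((element + q) % 5)     0xf
step 12: q <- (element % -2)          0xf
step 13: q <- ((element * p) // 4)    0xf

Answer: 14 steps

q: 0,1,2,5
p: 4,4,4,7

steps = 14; useful = 44; efficiency = 44/56 = 11/14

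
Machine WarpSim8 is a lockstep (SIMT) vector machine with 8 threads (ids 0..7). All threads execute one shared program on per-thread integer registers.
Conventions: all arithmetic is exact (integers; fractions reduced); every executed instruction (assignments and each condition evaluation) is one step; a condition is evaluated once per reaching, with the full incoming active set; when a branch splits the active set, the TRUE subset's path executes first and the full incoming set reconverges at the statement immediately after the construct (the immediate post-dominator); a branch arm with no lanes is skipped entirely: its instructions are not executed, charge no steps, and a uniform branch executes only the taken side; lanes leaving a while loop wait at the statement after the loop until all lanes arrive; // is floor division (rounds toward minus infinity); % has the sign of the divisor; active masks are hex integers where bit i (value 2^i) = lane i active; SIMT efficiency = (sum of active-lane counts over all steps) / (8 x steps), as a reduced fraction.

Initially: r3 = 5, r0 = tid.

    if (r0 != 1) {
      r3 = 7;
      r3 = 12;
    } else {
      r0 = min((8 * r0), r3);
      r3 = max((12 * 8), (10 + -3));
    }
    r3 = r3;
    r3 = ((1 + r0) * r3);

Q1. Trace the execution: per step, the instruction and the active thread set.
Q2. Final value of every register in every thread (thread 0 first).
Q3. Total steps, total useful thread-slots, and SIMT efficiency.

step 0: eval (r0 != 1)               0xff
step 1: r3 <- 7                      0xfd
step 2: r3 <- 12                     0xfd
step 3: r0 <- min((8 * r0), r3)      0x02
step 4: r3 <- max((12 * 8), (10 + -3)) 0x02
step 5: r3 <- r3                     0xff
step 6: r3 <- ((1 + r0) * r3)        0xff

Answer: 7 steps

r3: 12,576,36,48,60,72,84,96
r0: 0,5,2,3,4,5,6,7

steps = 7; useful = 40; efficiency = 40/56 = 5/7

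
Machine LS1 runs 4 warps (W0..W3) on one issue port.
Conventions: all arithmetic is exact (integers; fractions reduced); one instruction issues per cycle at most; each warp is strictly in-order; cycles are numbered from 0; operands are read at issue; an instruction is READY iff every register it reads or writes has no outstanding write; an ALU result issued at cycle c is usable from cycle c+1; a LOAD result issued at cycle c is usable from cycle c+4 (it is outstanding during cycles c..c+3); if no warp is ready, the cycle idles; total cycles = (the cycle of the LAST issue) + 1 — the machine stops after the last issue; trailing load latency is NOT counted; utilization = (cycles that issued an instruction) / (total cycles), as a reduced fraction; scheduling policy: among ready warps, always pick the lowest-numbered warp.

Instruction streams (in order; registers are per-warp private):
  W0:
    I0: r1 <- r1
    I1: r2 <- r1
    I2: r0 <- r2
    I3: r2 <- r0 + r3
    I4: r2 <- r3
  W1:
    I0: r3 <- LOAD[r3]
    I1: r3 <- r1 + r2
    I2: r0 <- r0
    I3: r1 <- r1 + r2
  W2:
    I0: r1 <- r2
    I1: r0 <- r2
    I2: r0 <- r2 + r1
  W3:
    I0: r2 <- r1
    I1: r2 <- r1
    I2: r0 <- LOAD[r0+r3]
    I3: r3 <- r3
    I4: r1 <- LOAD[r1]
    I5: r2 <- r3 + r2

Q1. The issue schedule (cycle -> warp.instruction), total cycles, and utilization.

cycle 0: W0.I0
cycle 1: W0.I1
cycle 2: W0.I2
cycle 3: W0.I3
cycle 4: W0.I4
cycle 5: W1.I0
cycle 6: W2.I0
cycle 7: W2.I1
cycle 8: W2.I2
cycle 9: W1.I1
cycle 10: W1.I2
cycle 11: W1.I3
cycle 12: W3.I0
cycle 13: W3.I1
cycle 14: W3.I2
cycle 15: W3.I3
cycle 16: W3.I4
cycle 17: W3.I5

Answer: 18 cycles, utilization 1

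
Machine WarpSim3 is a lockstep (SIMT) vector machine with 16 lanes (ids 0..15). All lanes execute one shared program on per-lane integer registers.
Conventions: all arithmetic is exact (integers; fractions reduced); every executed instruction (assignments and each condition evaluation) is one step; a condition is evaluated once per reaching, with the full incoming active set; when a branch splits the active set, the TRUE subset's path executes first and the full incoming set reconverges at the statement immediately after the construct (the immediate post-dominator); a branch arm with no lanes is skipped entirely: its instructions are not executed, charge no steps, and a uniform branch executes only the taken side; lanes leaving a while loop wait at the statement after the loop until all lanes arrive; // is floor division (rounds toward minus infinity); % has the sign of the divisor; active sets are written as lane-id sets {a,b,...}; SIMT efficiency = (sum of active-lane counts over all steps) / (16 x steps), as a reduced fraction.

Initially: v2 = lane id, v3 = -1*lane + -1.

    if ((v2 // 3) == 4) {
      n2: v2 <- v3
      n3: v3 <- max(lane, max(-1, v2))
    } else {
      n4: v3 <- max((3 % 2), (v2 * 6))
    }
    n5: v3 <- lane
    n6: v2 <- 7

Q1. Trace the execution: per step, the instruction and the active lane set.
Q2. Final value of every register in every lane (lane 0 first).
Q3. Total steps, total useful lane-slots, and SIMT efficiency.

step 0: eval ((v2 // 3) == 4)        {0,1,2,3,4,5,6,7,8,9,10,11,12,13,14,15}
step 1: v2 <- v3                     {12,13,14}
step 2: v3 <- max(lane, max(-1, v2)) {12,13,14}
step 3: v3 <- max((3 % 2), (v2 * 6)) {0,1,2,3,4,5,6,7,8,9,10,11,15}
step 4: v3 <- lane                   {0,1,2,3,4,5,6,7,8,9,10,11,12,13,14,15}
step 5: v2 <- 7                      {0,1,2,3,4,5,6,7,8,9,10,11,12,13,14,15}

Answer: 6 steps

v2: 7,7,7,7,7,7,7,7,7,7,7,7,7,7,7,7
v3: 0,1,2,3,4,5,6,7,8,9,10,11,12,13,14,15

steps = 6; useful = 67; efficiency = 67/96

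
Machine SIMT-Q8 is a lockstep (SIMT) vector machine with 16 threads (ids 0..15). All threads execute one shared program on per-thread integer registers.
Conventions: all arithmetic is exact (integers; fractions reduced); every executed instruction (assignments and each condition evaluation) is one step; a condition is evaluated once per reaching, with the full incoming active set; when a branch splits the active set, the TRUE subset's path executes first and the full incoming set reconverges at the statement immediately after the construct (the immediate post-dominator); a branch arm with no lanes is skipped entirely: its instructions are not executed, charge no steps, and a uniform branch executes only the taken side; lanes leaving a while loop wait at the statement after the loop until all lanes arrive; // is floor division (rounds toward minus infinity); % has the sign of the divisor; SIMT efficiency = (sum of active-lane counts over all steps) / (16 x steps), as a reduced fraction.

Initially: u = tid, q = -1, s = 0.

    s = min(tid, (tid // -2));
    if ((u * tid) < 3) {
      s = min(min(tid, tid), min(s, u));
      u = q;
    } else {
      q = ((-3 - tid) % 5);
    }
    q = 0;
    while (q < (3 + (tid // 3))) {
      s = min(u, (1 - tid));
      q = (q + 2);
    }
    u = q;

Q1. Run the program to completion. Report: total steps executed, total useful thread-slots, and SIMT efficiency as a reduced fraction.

Answer: 20 steps, 236 useful, 59/80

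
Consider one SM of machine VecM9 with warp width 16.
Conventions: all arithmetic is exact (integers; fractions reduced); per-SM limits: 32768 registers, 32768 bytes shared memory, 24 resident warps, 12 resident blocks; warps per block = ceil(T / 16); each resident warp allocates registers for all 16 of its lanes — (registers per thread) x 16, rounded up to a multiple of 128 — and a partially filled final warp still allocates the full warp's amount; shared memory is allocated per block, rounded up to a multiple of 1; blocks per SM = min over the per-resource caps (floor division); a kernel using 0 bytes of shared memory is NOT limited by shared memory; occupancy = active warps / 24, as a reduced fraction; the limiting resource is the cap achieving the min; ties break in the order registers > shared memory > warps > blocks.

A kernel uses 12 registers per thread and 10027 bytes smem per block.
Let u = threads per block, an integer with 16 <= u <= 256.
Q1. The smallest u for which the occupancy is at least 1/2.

Answer: u = 49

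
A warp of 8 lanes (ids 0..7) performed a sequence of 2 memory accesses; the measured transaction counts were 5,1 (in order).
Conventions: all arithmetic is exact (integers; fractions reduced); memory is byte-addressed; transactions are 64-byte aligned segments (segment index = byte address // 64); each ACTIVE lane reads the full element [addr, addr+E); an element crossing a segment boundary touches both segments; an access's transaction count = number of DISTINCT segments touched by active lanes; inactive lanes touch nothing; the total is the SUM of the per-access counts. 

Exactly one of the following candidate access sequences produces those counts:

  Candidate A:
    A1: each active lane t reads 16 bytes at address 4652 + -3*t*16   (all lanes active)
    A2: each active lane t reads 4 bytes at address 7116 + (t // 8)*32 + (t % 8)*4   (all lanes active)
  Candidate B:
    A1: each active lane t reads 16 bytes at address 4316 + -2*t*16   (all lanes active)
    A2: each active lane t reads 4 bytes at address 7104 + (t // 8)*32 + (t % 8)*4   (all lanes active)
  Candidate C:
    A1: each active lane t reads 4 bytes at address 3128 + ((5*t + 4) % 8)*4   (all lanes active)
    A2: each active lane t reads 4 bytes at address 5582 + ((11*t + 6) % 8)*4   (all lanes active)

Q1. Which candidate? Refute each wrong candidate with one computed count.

A: A1 gives 6 transactions, not 5
C: A1 gives 2 transactions, not 5
B: all counts match (5,1)

Answer: B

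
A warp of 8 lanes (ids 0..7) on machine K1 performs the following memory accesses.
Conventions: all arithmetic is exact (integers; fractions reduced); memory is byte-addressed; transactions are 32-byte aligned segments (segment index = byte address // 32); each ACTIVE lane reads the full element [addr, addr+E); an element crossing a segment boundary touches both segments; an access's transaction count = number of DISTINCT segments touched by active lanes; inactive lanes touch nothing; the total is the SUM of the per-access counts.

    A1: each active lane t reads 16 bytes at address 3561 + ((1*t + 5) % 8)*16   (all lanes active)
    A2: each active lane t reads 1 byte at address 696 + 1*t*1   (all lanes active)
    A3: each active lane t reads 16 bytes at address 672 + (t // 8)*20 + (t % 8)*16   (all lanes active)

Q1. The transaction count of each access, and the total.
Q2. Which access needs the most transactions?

A1: 5 transactions
A2: 1 transaction
A3: 4 transactions

Answer: 5,1,4; total 10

Answer: A1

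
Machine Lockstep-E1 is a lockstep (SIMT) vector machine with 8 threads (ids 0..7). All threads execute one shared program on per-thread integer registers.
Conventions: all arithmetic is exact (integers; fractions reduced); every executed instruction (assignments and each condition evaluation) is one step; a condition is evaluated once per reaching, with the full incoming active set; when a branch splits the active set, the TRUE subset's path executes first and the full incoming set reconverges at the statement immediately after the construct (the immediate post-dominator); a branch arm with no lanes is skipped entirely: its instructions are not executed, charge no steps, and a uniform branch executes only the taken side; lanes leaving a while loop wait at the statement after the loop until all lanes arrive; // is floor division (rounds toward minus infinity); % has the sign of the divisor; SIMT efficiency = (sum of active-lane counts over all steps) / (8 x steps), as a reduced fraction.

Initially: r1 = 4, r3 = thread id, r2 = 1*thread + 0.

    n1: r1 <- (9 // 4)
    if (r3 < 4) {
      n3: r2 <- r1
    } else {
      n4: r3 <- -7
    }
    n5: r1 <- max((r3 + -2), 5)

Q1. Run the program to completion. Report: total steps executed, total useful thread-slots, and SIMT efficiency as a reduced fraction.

Answer: 5 steps, 32 useful, 4/5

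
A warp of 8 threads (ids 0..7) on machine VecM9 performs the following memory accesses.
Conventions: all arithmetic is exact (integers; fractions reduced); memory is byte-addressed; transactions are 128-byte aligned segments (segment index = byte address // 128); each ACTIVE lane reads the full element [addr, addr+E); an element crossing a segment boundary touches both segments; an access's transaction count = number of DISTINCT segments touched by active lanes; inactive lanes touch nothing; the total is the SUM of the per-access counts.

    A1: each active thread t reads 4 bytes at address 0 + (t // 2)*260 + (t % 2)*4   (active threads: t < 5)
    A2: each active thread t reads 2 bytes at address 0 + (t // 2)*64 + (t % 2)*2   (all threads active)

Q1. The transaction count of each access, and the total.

A1: 3 transactions
A2: 2 transactions

Answer: 3,2; total 5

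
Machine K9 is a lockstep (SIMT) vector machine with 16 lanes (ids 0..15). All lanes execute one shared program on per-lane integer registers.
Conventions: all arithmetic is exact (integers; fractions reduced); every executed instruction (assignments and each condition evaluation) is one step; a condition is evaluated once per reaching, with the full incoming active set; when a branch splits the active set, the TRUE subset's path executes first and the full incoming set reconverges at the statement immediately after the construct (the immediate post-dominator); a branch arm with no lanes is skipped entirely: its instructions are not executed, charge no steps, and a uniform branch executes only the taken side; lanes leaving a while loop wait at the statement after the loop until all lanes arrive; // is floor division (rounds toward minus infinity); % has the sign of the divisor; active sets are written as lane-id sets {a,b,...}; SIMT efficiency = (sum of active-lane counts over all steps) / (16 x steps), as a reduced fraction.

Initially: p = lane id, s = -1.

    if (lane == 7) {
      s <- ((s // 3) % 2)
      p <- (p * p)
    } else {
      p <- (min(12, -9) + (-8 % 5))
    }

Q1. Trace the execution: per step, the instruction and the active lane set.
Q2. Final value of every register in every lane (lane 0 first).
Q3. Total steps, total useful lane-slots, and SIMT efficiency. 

step 0: eval (lane == 7)             {0,1,2,3,4,5,6,7,8,9,10,11,12,13,14,15}
step 1: s <- ((s // 3) % 2)          {7}
step 2: p <- (p * p)                 {7}
step 3: p <- (min(12, -9) + (-8 % 5)) {0,1,2,3,4,5,6,8,9,10,11,12,13,14,15}

Answer: 4 steps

p: -7,-7,-7,-7,-7,-7,-7,49,-7,-7,-7,-7,-7,-7,-7,-7
s: -1,-1,-1,-1,-1,-1,-1,1,-1,-1,-1,-1,-1,-1,-1,-1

steps = 4; useful = 33; efficiency = 33/64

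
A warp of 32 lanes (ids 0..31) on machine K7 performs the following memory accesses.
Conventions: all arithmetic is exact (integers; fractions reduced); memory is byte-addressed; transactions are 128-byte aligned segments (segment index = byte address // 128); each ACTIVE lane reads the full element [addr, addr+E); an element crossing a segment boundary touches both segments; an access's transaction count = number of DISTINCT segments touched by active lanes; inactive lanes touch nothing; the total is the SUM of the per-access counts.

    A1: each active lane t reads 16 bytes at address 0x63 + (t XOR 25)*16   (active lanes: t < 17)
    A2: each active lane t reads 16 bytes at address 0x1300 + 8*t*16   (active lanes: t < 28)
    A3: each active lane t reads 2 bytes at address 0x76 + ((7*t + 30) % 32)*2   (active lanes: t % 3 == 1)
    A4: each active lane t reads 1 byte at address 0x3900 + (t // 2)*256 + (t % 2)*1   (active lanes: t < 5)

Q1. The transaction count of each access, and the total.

A1: 4 transactions
A2: 28 transactions
A3: 2 transactions
A4: 3 transactions

Answer: 4,28,2,3; total 37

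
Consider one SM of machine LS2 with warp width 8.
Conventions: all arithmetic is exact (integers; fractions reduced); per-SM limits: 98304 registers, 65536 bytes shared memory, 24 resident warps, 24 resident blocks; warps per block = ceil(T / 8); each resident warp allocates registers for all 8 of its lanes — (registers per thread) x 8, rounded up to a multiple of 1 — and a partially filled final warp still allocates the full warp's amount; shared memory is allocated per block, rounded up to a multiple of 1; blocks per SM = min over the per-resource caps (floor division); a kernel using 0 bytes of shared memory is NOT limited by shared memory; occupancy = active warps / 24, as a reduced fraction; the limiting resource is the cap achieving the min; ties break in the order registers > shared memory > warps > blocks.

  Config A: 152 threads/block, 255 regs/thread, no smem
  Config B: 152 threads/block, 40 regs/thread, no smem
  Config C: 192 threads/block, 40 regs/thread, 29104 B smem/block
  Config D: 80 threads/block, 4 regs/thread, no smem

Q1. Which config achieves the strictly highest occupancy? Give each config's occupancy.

occupancies: A 19/24, B 19/24, C 1, D 5/6

Answer: C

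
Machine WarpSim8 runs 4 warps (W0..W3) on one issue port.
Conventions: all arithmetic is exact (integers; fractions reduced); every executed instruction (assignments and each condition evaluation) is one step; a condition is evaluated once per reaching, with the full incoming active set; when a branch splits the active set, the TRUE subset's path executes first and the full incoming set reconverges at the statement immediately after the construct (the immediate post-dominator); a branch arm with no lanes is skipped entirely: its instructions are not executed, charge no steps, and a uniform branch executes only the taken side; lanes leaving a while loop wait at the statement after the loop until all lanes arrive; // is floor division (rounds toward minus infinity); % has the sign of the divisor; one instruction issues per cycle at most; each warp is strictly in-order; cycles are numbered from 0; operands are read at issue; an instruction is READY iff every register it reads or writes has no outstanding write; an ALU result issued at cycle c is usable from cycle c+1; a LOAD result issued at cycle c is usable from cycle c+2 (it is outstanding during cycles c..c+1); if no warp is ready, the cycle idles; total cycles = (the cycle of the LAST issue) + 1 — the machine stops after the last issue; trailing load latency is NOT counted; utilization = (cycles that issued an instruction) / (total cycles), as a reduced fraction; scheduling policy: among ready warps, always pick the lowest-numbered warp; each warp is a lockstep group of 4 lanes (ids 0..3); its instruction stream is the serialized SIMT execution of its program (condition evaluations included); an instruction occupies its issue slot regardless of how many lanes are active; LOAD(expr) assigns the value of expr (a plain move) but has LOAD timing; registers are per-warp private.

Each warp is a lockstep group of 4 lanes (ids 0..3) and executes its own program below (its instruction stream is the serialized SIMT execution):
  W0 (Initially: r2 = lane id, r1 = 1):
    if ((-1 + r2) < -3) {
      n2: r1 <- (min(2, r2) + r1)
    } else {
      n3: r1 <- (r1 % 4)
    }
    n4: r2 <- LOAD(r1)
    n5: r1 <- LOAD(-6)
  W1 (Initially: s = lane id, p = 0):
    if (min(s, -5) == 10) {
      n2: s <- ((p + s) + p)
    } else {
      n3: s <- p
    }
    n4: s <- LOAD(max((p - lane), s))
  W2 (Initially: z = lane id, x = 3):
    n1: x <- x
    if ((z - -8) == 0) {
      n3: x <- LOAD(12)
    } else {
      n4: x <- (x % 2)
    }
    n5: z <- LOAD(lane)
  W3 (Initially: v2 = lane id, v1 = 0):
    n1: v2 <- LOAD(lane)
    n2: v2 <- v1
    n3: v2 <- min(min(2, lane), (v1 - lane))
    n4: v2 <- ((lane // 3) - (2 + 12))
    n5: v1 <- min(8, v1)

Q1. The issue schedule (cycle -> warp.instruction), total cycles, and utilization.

cycle 0: W0.I0
cycle 1: W0.I1
cycle 2: W0.I2
cycle 3: W0.I3
cycle 4: W1.I0
cycle 5: W1.I1
cycle 6: W1.I2
cycle 7: W2.I0
cycle 8: W2.I1
cycle 9: W2.I2
cycle 10: W2.I3
cycle 11: W3.I0
cycle 12: idle
cycle 13: W3.I1
cycle 14: W3.I2
cycle 15: W3.I3
cycle 16: W3.I4

Answer: 17 cycles, utilization 16/17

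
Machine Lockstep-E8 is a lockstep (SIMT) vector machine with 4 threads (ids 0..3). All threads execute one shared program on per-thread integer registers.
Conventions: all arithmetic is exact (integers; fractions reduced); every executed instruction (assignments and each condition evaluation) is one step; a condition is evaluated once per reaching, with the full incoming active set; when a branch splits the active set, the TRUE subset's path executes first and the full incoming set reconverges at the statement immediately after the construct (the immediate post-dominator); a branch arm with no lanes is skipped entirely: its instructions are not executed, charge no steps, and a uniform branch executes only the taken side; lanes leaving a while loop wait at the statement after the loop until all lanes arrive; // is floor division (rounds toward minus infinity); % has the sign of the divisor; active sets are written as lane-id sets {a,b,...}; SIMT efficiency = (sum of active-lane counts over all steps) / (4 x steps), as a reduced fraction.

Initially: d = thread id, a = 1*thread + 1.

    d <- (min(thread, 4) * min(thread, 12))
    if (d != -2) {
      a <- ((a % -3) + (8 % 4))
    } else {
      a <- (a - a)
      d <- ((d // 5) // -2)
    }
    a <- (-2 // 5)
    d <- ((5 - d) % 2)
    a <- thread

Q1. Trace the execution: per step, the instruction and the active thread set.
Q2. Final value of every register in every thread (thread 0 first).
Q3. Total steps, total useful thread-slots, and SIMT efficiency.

step 0: d <- (min(thread, 4) * min(thread, 12)) {0,1,2,3}
step 1: eval (d != -2)               {0,1,2,3}
step 2: a <- ((a % -3) + (8 % 4))    {0,1,2,3}
step 3: a <- (-2 // 5)               {0,1,2,3}
step 4: d <- ((5 - d) % 2)           {0,1,2,3}
step 5: a <- thread                  {0,1,2,3}

Answer: 6 steps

d: 1,0,1,0
a: 0,1,2,3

steps = 6; useful = 24; efficiency = 24/24 = 1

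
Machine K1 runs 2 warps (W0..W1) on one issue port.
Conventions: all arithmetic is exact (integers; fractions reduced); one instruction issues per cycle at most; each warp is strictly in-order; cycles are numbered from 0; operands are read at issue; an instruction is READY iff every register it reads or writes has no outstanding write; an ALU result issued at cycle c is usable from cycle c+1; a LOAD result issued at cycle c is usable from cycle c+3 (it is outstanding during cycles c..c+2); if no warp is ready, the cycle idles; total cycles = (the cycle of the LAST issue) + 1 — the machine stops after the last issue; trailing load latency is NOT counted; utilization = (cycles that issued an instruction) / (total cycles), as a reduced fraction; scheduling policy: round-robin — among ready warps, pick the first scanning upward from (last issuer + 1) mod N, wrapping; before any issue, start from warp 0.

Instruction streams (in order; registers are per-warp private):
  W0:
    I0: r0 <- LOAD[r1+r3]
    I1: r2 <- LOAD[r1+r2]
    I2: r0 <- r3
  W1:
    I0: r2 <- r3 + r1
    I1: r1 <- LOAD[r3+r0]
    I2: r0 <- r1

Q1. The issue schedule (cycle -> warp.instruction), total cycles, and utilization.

cycle 0: W0.I0
cycle 1: W1.I0
cycle 2: W0.I1
cycle 3: W1.I1
cycle 4: W0.I2
cycle 5: idle
cycle 6: W1.I2

Answer: 7 cycles, utilization 6/7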